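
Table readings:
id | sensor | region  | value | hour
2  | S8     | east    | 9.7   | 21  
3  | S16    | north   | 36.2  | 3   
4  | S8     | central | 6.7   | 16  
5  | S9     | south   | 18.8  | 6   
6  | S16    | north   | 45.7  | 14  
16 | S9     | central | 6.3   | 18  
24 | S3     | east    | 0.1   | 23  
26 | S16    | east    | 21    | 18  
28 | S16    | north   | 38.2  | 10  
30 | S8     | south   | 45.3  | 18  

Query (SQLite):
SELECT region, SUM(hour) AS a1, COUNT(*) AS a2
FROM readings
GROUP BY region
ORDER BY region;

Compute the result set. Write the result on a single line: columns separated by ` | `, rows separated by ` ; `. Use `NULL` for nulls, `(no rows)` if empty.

Group readings by region.
Per group compute: SUM(hour), COUNT(*).
  central: ids {4, 16} → SUM(hour)=34, COUNT(*)=2
  east: ids {2, 24, 26} → SUM(hour)=62, COUNT(*)=3
  north: ids {3, 6, 28} → SUM(hour)=27, COUNT(*)=3
  south: ids {5, 30} → SUM(hour)=24, COUNT(*)=2

central | 34 | 2 ; east | 62 | 3 ; north | 27 | 3 ; south | 24 | 2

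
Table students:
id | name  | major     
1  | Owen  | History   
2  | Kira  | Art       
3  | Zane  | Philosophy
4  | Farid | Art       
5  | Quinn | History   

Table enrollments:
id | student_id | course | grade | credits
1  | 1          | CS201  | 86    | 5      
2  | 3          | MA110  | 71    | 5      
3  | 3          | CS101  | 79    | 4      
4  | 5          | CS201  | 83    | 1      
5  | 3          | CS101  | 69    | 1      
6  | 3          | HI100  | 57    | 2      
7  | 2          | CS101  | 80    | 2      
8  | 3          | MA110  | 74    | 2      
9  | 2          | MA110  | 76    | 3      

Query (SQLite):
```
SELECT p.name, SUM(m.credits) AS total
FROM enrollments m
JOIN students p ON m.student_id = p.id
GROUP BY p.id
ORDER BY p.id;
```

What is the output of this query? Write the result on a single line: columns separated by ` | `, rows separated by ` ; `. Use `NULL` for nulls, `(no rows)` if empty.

Owen | 5 ; Kira | 5 ; Zane | 14 ; Quinn | 1

Join each enrollments row to its students via student_id.
Group joined rows by students.id; compute SUM(m.credits) per group.
  1: ids {1} → SUM(m.credits)=5
  2: ids {7, 9} → SUM(m.credits)=5
  3: ids {2, 3, 5, 6, 8} → SUM(m.credits)=14
  5: ids {4} → SUM(m.credits)=1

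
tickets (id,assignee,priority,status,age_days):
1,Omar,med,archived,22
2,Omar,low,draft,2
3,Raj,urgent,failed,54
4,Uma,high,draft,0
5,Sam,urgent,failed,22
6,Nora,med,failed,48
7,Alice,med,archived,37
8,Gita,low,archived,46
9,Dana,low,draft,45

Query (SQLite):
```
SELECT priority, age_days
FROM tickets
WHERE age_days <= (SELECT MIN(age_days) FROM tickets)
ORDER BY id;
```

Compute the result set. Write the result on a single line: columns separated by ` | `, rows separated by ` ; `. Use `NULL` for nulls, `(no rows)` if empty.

high | 0

Scalar subquery: MIN(age_days) over all tickets rows = 0.
Keep rows where age_days <= that value.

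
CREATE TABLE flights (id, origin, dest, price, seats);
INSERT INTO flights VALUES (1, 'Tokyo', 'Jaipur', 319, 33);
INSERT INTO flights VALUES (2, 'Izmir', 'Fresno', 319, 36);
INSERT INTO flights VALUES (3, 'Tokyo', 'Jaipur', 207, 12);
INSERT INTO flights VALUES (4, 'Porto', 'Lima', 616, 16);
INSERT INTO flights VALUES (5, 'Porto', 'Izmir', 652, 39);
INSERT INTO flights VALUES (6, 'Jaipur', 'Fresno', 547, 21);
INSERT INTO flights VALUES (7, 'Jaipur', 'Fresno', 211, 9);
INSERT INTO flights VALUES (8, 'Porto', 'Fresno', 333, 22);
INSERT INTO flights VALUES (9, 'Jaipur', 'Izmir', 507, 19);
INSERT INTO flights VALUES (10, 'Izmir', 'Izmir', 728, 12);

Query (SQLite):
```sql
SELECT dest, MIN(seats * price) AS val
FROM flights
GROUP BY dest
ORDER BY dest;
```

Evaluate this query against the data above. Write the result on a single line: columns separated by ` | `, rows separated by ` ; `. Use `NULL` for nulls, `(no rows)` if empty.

Fresno | 1899 ; Izmir | 8736 ; Jaipur | 2484 ; Lima | 9856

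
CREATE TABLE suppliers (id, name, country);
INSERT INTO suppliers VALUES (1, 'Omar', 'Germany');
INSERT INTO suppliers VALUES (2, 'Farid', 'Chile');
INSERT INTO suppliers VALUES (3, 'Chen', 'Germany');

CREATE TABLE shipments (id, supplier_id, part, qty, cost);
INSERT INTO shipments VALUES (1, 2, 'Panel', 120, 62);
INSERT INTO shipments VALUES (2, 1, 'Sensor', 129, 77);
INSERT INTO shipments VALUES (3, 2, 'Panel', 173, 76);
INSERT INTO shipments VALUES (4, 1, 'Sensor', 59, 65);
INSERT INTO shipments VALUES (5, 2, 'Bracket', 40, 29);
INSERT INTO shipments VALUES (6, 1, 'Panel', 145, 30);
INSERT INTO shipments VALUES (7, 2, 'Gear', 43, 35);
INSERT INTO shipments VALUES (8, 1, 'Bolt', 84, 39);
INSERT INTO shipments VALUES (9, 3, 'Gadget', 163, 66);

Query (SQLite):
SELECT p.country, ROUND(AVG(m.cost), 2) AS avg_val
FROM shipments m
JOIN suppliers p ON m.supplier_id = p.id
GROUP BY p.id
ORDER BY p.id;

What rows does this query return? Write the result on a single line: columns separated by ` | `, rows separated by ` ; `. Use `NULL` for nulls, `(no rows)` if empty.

Join each shipments row to its suppliers via supplier_id.
Group joined rows by suppliers.id; compute ROUND(AVG(m.cost), 2) per group.
  1: ids {2, 4, 6, 8} → ROUND(AVG(m.cost), 2)=52.75
  2: ids {1, 3, 5, 7} → ROUND(AVG(m.cost), 2)=50.5
  3: ids {9} → ROUND(AVG(m.cost), 2)=66

Germany | 52.75 ; Chile | 50.5 ; Germany | 66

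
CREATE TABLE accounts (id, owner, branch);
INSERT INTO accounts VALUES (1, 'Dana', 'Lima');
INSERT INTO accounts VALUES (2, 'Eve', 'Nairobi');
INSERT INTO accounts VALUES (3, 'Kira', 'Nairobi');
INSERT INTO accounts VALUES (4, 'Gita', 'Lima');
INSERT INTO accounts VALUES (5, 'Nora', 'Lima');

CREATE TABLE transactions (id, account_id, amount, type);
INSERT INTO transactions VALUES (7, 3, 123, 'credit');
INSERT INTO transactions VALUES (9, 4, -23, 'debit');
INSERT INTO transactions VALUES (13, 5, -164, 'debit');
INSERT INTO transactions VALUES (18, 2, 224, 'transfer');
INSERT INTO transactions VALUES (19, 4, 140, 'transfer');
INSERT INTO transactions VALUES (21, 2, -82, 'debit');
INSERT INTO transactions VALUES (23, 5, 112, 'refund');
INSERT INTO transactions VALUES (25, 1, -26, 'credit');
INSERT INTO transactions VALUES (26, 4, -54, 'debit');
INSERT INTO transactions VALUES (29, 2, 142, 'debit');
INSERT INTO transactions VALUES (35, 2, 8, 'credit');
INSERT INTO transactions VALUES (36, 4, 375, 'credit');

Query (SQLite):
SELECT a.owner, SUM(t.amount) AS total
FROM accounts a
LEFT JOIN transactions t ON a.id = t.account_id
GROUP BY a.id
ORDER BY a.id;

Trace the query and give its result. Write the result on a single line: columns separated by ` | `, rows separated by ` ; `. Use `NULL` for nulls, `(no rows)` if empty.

Dana | -26 ; Eve | 292 ; Kira | 123 ; Gita | 438 ; Nora | -52

LEFT JOIN keeps every accounts row; unmatched ones get NULL for transactions columns.
Group by accounts.id and compute SUM(t.amount). SUM over an all-NULL group is NULL.
  1: ids {25} → SUM(t.amount)=-26
  2: ids {18, 21, 29, 35} → SUM(t.amount)=292
  3: ids {7} → SUM(t.amount)=123
  4: ids {9, 19, 26, 36} → SUM(t.amount)=438
  5: ids {13, 23} → SUM(t.amount)=-52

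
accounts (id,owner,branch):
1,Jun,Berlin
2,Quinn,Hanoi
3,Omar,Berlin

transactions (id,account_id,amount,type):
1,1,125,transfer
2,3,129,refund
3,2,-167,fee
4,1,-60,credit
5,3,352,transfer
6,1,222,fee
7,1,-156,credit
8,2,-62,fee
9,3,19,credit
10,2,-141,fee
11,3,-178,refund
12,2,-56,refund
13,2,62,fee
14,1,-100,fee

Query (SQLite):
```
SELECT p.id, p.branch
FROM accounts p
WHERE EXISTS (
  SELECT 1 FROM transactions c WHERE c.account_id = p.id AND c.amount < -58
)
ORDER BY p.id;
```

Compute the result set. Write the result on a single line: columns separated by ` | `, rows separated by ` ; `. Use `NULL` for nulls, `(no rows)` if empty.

1 | Berlin ; 2 | Hanoi ; 3 | Berlin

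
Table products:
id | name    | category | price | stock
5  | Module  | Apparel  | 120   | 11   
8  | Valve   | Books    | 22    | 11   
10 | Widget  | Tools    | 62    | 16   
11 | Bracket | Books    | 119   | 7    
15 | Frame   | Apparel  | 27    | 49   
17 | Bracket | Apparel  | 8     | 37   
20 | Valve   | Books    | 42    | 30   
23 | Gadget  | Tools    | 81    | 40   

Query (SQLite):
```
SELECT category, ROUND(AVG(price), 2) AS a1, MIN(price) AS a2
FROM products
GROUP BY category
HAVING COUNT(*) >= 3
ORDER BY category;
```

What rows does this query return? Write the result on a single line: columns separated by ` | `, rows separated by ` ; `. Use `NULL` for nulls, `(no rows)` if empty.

Apparel | 51.67 | 8 ; Books | 61 | 22

Group products by category.
Per group compute: ROUND(AVG(price), 2), MIN(price).
HAVING: drop groups with fewer than 3 rows.
  Apparel: ids {5, 15, 17} → ROUND(AVG(price), 2)=51.67, MIN(price)=8
  Books: ids {8, 11, 20} → ROUND(AVG(price), 2)=61, MIN(price)=22
  Tools: ids {10, 23} → ROUND(AVG(price), 2)=71.5, MIN(price)=62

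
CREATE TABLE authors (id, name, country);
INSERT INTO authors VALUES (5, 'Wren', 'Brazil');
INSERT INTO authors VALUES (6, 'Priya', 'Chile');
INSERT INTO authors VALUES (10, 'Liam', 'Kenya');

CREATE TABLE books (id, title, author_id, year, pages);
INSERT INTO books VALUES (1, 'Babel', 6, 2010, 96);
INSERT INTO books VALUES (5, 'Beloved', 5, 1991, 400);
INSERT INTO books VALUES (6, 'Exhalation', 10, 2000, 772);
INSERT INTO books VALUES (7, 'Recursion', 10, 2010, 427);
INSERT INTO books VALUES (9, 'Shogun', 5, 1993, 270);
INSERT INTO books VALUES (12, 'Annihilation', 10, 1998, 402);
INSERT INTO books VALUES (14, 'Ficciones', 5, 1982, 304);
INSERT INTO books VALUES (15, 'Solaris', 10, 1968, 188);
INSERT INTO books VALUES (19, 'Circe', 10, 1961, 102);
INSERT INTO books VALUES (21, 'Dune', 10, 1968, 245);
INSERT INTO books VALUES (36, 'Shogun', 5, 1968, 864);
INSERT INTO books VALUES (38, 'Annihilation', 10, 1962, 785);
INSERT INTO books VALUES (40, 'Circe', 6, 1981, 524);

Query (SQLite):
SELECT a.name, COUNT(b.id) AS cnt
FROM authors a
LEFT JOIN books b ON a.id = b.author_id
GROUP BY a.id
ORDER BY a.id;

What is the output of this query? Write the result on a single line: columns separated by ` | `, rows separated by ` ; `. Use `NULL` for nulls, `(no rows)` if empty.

Wren | 4 ; Priya | 2 ; Liam | 7

LEFT JOIN keeps every authors row; unmatched ones get NULL for books columns.
Group by authors.id and compute COUNT(b.id). COUNT(col) of an all-NULL group is 0.
  5: ids {5, 9, 14, 36} → COUNT(b.id)=4
  6: ids {1, 40} → COUNT(b.id)=2
  10: ids {6, 7, 12, 15, 19, 21, 38} → COUNT(b.id)=7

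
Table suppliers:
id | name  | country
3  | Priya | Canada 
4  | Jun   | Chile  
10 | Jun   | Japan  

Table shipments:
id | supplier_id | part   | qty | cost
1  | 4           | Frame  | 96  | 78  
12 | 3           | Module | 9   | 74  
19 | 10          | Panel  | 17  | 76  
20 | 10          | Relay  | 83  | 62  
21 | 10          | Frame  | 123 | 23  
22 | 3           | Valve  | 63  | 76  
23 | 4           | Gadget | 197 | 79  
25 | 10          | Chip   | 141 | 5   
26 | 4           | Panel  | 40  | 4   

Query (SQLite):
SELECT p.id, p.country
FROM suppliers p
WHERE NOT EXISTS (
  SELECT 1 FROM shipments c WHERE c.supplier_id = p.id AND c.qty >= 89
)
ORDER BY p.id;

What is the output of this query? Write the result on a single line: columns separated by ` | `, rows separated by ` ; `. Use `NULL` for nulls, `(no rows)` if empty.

3 | Canada

For each suppliers row, check whether any shipments with matching supplier_id has qty >= 89.
Keep rows where that is false.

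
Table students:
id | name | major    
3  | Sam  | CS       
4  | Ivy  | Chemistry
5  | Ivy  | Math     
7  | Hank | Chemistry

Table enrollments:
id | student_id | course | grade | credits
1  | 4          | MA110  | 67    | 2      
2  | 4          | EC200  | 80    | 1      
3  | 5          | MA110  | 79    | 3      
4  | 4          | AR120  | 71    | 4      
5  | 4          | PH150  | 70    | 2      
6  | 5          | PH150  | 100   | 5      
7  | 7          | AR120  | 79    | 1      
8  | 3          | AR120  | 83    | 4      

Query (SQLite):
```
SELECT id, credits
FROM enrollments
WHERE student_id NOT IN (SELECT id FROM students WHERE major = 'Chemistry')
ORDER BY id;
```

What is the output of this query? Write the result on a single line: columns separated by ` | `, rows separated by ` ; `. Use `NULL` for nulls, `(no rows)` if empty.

3 | 3 ; 6 | 5 ; 8 | 4

Inner query: students.id where major = 'Chemistry'.
Outer: keep enrollments rows whose student_id is not in that set.
Inner query → {4, 7}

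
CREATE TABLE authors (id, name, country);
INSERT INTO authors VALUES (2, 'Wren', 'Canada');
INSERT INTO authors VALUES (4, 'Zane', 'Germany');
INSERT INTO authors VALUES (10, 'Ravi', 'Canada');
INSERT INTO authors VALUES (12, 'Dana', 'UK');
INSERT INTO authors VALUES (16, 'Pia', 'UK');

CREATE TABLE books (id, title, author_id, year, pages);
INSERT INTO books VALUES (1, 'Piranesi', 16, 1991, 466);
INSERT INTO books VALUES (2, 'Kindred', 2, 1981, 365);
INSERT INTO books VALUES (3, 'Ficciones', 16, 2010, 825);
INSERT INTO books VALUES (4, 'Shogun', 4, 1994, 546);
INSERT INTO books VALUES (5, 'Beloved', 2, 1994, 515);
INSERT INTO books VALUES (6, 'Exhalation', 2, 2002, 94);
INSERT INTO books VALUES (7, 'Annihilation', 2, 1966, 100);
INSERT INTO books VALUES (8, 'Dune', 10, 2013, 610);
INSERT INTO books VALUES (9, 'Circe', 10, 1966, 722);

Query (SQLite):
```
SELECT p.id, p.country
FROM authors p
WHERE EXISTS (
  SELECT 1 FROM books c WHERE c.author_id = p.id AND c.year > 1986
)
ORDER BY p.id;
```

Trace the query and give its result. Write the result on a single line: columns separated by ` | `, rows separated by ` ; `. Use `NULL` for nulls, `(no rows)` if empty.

2 | Canada ; 4 | Germany ; 10 | Canada ; 16 | UK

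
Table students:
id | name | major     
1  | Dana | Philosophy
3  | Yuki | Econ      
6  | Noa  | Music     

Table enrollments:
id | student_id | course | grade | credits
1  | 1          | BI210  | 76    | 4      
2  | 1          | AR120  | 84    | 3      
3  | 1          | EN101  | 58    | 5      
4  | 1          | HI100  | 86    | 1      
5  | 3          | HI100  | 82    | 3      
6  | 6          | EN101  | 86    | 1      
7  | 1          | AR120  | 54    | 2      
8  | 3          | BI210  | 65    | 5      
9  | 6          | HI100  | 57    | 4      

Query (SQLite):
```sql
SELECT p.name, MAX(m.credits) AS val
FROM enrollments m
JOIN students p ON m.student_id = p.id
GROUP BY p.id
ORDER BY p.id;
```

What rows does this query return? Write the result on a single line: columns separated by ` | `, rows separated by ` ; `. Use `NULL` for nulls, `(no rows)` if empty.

Dana | 5 ; Yuki | 5 ; Noa | 4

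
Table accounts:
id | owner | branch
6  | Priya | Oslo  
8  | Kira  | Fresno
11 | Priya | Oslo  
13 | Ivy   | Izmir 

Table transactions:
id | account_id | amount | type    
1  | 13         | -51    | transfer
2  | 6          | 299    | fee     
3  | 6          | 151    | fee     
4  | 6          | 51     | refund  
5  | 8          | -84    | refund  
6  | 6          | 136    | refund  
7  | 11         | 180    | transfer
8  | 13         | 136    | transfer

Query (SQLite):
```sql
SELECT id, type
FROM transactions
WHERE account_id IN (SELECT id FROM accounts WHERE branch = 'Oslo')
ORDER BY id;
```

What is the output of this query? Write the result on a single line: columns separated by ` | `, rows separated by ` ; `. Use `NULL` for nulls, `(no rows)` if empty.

2 | fee ; 3 | fee ; 4 | refund ; 6 | refund ; 7 | transfer

Inner query: accounts.id where branch = 'Oslo'.
Outer: keep transactions rows whose account_id is in that set.
Inner query → {6, 11}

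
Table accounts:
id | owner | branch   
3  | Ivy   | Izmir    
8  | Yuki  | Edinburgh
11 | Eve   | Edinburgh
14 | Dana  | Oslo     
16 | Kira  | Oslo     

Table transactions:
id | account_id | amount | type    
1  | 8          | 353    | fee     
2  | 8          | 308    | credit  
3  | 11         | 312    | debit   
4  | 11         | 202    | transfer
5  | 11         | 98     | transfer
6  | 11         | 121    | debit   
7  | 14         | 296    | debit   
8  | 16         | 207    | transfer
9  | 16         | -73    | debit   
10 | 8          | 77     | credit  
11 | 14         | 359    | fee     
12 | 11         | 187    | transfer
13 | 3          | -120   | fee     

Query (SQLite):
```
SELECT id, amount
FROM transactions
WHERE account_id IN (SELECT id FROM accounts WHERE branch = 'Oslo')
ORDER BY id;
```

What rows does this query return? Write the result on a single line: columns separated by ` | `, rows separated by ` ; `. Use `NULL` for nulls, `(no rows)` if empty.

7 | 296 ; 8 | 207 ; 9 | -73 ; 11 | 359

Inner query: accounts.id where branch = 'Oslo'.
Outer: keep transactions rows whose account_id is in that set.
Inner query → {14, 16}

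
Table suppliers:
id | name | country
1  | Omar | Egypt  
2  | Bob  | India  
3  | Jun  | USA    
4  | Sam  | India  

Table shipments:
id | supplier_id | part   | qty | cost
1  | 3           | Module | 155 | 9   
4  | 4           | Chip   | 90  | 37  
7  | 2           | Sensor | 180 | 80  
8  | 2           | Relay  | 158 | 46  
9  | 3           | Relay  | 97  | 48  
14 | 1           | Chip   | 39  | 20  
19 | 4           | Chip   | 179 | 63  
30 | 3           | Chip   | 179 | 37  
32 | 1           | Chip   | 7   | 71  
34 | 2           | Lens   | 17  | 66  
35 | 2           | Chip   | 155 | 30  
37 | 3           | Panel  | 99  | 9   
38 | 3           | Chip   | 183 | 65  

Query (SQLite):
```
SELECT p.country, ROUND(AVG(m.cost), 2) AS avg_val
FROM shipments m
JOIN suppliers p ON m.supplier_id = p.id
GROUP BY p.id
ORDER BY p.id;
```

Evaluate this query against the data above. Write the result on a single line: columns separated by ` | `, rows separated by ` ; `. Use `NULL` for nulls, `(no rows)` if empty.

Join each shipments row to its suppliers via supplier_id.
Group joined rows by suppliers.id; compute ROUND(AVG(m.cost), 2) per group.
  1: ids {14, 32} → ROUND(AVG(m.cost), 2)=45.5
  2: ids {7, 8, 34, 35} → ROUND(AVG(m.cost), 2)=55.5
  3: ids {1, 9, 30, 37, 38} → ROUND(AVG(m.cost), 2)=33.6
  4: ids {4, 19} → ROUND(AVG(m.cost), 2)=50

Egypt | 45.5 ; India | 55.5 ; USA | 33.6 ; India | 50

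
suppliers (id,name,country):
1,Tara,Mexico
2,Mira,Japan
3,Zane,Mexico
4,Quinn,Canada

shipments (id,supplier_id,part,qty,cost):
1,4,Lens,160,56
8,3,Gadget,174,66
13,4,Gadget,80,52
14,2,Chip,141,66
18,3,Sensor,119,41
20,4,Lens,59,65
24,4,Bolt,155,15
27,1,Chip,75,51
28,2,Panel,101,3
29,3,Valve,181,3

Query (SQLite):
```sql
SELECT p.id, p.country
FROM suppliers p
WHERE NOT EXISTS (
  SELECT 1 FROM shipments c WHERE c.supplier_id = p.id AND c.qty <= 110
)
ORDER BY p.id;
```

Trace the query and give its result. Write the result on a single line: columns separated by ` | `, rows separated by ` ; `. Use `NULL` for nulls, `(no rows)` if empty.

3 | Mexico

For each suppliers row, check whether any shipments with matching supplier_id has qty <= 110.
Keep rows where that is false.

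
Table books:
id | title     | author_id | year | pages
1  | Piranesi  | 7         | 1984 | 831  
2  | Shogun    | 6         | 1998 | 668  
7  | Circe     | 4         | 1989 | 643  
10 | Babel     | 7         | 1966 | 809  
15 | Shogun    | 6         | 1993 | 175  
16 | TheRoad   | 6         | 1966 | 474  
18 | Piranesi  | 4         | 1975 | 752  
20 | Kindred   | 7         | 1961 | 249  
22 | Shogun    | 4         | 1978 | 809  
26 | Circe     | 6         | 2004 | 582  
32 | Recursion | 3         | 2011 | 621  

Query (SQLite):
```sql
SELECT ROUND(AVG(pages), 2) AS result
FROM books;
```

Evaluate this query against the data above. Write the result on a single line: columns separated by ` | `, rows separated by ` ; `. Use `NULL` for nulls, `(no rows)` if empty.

All pages values: [831, 668, 643, 809, 175, 474, 752, 249, 809, 582, 621].
AVG = 6613 / 11 (rounded to 2 dp).

601.18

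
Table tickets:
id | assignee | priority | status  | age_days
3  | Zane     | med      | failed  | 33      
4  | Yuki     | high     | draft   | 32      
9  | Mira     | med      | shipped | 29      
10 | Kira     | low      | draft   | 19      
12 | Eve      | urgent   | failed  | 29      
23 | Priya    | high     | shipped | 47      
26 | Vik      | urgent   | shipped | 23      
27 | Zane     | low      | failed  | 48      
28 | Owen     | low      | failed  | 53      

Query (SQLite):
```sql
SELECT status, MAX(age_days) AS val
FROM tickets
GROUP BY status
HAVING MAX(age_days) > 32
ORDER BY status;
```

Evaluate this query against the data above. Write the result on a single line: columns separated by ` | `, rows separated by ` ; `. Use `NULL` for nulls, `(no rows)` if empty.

Partition tickets by status; compute MAX(age_days) within each group.
HAVING: keep groups where MAX(age_days) > 32.
  draft: ids {4, 10} → MAX(age_days)=32
  failed: ids {3, 12, 27, 28} → MAX(age_days)=53
  shipped: ids {9, 23, 26} → MAX(age_days)=47

failed | 53 ; shipped | 47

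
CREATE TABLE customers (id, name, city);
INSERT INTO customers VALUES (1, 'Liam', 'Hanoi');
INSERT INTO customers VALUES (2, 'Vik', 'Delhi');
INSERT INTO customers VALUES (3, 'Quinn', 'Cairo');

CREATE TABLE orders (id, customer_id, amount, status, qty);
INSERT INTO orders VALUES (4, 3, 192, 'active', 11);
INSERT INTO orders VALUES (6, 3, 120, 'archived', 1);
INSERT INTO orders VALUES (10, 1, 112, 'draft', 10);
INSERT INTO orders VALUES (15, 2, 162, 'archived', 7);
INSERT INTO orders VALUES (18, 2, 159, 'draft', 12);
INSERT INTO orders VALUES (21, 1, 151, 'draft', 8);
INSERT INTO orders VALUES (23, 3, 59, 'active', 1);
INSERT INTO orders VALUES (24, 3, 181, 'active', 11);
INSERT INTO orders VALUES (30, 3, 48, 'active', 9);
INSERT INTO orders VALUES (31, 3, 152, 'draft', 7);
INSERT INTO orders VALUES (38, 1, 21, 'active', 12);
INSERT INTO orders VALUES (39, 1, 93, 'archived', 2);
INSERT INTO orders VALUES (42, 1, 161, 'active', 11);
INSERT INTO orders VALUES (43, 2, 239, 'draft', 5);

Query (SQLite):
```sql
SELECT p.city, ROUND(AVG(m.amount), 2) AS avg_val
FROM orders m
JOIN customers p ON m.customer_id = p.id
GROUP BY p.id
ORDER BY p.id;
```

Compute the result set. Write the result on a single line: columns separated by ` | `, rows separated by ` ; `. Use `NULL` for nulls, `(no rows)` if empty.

Hanoi | 107.6 ; Delhi | 186.67 ; Cairo | 125.33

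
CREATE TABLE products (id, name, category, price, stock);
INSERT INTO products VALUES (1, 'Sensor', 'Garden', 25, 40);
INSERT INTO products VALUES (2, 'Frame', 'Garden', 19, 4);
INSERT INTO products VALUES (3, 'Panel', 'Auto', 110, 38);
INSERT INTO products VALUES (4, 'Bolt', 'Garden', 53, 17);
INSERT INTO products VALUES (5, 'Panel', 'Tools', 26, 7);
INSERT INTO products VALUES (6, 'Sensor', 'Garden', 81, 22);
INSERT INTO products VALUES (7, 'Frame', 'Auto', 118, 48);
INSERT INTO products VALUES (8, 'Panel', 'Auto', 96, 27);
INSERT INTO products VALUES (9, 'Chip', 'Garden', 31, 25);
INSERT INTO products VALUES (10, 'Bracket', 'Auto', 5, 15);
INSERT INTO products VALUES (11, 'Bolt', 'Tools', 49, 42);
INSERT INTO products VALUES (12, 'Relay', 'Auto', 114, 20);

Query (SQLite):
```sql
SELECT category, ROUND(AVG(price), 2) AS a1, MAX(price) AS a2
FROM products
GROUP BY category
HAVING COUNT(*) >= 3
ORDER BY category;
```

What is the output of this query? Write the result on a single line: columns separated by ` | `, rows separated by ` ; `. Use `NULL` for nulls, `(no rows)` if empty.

Auto | 88.6 | 118 ; Garden | 41.8 | 81

Group products by category.
Per group compute: ROUND(AVG(price), 2), MAX(price).
HAVING: drop groups with fewer than 3 rows.
  Auto: ids {3, 7, 8, 10, 12} → ROUND(AVG(price), 2)=88.6, MAX(price)=118
  Garden: ids {1, 2, 4, 6, 9} → ROUND(AVG(price), 2)=41.8, MAX(price)=81
  Tools: ids {5, 11} → ROUND(AVG(price), 2)=37.5, MAX(price)=49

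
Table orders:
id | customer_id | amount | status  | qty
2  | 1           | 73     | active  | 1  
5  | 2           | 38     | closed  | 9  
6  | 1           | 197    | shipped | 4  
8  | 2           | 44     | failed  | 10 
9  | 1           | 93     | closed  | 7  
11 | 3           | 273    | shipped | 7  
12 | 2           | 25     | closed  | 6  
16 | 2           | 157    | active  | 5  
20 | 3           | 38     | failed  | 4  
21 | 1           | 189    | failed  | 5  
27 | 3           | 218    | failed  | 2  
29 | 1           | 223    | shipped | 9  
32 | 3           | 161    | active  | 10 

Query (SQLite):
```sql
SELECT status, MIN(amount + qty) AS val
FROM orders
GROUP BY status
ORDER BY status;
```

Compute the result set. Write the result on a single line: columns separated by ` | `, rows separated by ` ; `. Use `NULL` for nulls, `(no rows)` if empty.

For each row compute amount + qty.
Group by status; take MIN of the expression per group.
  active: ids {2, 16, 32} → MIN(amount + qty)=74
  closed: ids {5, 9, 12} → MIN(amount + qty)=31
  failed: ids {8, 20, 21, 27} → MIN(amount + qty)=42
  shipped: ids {6, 11, 29} → MIN(amount + qty)=201

active | 74 ; closed | 31 ; failed | 42 ; shipped | 201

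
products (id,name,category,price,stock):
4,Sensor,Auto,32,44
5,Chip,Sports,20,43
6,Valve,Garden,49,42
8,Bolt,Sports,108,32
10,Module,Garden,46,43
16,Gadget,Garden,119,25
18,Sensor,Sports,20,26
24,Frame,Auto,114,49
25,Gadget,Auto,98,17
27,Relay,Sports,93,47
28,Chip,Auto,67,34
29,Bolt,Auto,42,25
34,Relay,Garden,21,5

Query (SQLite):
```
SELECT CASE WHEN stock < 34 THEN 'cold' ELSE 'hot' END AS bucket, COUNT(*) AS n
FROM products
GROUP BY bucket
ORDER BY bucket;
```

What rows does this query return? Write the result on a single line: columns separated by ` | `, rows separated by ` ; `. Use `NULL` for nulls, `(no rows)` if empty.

cold | 6 ; hot | 7

Bucket rows by stock < 34 → 'cold' else 'hot'; count each bucket.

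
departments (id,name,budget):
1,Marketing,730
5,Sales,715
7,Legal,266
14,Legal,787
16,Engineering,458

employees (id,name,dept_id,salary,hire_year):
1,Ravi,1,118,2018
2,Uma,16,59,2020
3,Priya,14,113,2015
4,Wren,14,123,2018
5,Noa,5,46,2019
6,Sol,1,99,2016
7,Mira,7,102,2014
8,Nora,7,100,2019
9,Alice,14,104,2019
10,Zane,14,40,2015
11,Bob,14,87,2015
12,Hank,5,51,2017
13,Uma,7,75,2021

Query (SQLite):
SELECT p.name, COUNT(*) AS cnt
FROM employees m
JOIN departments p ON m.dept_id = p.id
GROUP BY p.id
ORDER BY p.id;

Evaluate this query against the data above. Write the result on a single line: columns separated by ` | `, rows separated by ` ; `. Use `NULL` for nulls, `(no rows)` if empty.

Join each employees row to its departments via dept_id.
Group joined rows by departments.id; compute COUNT(*) per group.
  1: ids {1, 6} → COUNT(*)=2
  5: ids {5, 12} → COUNT(*)=2
  7: ids {7, 8, 13} → COUNT(*)=3
  14: ids {3, 4, 9, 10, 11} → COUNT(*)=5
  16: ids {2} → COUNT(*)=1

Marketing | 2 ; Sales | 2 ; Legal | 3 ; Legal | 5 ; Engineering | 1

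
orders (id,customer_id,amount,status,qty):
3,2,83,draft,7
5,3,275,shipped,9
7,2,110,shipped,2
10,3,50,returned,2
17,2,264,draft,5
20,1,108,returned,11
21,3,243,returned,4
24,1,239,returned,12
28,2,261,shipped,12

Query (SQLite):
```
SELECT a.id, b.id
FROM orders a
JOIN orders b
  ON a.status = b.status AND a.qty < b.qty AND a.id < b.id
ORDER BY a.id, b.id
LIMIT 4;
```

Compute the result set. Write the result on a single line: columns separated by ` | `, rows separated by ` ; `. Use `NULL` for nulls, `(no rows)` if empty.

Pairs (a,b) with same status, a.qty < b.qty, a.id < b.id.
status groups: draft:{3,17} returned:{10,20,21,24} shipped:{5,7,28}
Ordered by (a.id, b.id); first 4.

5 | 28 ; 7 | 28 ; 10 | 20 ; 10 | 21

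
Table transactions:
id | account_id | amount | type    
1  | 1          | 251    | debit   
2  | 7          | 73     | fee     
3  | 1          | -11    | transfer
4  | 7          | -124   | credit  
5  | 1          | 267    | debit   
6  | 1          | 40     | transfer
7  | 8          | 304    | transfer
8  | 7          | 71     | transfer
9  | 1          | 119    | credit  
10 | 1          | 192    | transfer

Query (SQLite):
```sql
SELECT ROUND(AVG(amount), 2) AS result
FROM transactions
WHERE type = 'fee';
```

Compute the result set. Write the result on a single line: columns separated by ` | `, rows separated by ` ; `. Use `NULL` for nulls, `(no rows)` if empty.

73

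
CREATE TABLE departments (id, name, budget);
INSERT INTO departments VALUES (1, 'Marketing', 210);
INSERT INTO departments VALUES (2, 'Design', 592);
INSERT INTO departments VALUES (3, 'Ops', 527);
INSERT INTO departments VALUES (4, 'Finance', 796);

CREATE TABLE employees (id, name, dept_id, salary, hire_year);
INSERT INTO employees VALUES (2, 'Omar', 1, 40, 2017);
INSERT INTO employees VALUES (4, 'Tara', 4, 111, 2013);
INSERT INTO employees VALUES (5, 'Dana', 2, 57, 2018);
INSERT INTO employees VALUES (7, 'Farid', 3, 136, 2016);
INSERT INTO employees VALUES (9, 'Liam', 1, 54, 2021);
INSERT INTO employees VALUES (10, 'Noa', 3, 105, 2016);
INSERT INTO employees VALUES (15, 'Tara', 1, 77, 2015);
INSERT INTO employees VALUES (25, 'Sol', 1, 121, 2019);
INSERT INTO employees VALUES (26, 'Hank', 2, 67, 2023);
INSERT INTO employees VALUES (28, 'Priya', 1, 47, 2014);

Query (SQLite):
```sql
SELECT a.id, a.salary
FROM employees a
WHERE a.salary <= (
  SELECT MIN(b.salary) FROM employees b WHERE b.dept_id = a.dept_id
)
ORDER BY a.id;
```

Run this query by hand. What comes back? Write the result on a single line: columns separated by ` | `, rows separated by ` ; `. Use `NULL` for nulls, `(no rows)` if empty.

2 | 40 ; 4 | 111 ; 5 | 57 ; 10 | 105

For each employees row a, compute MIN(salary) over rows sharing a.dept_id.
Keep row a if a.salary <= that per-group MIN.
  dept_id=1: MIN(salary) = 40
  dept_id=2: MIN(salary) = 57
  dept_id=3: MIN(salary) = 105
  dept_id=4: MIN(salary) = 111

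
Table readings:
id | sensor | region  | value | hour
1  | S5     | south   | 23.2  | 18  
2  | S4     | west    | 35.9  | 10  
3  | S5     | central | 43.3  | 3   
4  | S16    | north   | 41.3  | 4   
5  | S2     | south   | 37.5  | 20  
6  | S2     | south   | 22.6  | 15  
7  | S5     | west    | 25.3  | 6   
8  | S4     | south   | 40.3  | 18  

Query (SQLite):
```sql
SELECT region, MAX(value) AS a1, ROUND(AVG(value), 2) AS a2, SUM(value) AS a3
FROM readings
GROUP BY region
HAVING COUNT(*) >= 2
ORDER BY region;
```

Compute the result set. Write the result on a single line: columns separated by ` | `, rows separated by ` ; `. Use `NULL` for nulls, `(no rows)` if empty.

Group readings by region.
Per group compute: MAX(value), ROUND(AVG(value), 2), SUM(value).
HAVING: drop groups with fewer than 2 rows.
  central: ids {3} → MAX(value)=43.3, ROUND(AVG(value), 2)=43.3, SUM(value)=43.3
  north: ids {4} → MAX(value)=41.3, ROUND(AVG(value), 2)=41.3, SUM(value)=41.3
  south: ids {1, 5, 6, 8} → MAX(value)=40.3, ROUND(AVG(value), 2)=30.9, SUM(value)=123.6
  west: ids {2, 7} → MAX(value)=35.9, ROUND(AVG(value), 2)=30.6, SUM(value)=61.2

south | 40.3 | 30.9 | 123.6 ; west | 35.9 | 30.6 | 61.2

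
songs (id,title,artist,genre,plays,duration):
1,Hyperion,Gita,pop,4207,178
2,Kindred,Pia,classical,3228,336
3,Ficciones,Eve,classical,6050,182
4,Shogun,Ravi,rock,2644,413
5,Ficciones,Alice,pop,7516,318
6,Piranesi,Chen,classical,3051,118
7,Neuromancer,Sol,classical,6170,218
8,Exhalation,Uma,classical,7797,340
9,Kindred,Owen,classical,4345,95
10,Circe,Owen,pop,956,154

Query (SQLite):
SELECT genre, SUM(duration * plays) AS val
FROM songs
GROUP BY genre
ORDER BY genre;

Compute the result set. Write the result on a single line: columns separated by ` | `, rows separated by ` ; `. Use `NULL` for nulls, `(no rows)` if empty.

classical | 6954541 ; pop | 3286158 ; rock | 1091972

For each row compute duration * plays.
Group by genre; take SUM of the expression per group.
  classical: ids {2, 3, 6, 7, 8, 9} → SUM(duration * plays)=6954541
  pop: ids {1, 5, 10} → SUM(duration * plays)=3286158
  rock: ids {4} → SUM(duration * plays)=1091972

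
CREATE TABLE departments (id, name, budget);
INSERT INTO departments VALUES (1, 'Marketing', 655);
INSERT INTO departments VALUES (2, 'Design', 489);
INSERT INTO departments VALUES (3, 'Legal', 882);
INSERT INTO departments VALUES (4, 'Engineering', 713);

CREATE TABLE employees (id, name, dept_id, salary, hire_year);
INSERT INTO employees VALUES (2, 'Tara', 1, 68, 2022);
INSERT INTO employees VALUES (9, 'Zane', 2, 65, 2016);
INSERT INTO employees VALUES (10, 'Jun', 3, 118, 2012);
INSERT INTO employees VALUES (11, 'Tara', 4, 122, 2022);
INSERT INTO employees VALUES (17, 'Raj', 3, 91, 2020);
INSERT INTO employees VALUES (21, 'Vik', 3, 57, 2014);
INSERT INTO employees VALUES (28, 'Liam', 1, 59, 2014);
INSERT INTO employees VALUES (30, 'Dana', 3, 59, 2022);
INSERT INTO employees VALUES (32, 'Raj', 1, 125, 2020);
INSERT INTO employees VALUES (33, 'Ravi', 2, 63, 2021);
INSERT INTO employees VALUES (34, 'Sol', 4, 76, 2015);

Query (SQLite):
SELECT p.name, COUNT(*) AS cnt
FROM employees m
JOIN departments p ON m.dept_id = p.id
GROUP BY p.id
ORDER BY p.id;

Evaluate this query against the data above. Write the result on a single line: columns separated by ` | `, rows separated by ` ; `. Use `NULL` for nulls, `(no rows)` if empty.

Marketing | 3 ; Design | 2 ; Legal | 4 ; Engineering | 2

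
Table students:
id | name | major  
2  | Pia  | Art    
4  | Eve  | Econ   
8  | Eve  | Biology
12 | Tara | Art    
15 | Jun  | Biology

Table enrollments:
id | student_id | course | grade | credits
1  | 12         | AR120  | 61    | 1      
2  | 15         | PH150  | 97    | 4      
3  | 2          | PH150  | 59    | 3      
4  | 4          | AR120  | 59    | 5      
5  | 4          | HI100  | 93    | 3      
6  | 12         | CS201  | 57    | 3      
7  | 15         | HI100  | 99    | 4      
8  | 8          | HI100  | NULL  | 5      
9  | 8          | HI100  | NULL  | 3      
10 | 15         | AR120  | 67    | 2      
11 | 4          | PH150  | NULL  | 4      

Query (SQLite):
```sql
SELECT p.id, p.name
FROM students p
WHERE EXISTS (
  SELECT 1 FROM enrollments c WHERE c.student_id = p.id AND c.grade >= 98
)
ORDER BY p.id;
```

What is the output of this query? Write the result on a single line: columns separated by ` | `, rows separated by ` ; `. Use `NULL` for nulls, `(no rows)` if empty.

For each students row, check whether any enrollments with matching student_id has grade >= 98.
Keep rows where that is true.

15 | Jun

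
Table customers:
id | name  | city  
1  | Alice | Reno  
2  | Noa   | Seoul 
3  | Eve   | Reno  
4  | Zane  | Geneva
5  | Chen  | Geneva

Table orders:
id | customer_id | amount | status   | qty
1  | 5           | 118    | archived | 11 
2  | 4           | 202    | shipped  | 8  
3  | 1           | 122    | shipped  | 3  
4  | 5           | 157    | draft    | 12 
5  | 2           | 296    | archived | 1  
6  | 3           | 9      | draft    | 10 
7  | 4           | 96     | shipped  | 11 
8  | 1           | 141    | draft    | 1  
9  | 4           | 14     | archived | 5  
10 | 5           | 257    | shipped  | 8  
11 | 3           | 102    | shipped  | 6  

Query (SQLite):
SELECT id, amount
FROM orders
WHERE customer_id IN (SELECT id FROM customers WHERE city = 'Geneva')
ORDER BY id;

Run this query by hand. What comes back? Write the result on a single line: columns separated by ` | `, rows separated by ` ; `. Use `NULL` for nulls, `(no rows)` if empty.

Inner query: customers.id where city = 'Geneva'.
Outer: keep orders rows whose customer_id is in that set.
Inner query → {4, 5}

1 | 118 ; 2 | 202 ; 4 | 157 ; 7 | 96 ; 9 | 14 ; 10 | 257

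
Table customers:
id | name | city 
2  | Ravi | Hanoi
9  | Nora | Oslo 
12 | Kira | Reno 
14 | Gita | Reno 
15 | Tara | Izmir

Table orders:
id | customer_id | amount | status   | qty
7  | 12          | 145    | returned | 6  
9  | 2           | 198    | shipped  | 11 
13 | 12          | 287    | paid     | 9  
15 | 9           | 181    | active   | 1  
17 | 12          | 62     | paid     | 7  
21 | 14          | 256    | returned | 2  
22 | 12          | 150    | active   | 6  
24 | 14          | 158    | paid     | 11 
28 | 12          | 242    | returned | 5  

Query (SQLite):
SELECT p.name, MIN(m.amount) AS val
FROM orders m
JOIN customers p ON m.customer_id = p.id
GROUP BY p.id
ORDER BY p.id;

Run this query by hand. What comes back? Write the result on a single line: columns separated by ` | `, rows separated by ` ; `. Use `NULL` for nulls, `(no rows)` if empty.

Join each orders row to its customers via customer_id.
Group joined rows by customers.id; compute MIN(m.amount) per group.
  2: ids {9} → MIN(m.amount)=198
  9: ids {15} → MIN(m.amount)=181
  12: ids {7, 13, 17, 22, 28} → MIN(m.amount)=62
  14: ids {21, 24} → MIN(m.amount)=158

Ravi | 198 ; Nora | 181 ; Kira | 62 ; Gita | 158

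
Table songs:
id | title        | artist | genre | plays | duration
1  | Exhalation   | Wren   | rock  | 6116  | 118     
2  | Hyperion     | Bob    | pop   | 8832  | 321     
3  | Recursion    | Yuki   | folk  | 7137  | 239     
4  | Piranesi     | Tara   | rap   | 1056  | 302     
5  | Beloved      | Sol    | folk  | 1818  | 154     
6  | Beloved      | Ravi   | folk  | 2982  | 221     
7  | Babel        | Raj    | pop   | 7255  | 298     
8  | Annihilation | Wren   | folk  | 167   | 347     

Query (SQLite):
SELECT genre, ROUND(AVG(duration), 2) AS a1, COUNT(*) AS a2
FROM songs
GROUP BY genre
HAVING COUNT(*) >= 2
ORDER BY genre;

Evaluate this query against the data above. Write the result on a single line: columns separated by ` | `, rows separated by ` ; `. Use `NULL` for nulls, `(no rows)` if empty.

folk | 240.25 | 4 ; pop | 309.5 | 2

Group songs by genre.
Per group compute: ROUND(AVG(duration), 2), COUNT(*).
HAVING: drop groups with fewer than 2 rows.
  folk: ids {3, 5, 6, 8} → ROUND(AVG(duration), 2)=240.25, COUNT(*)=4
  pop: ids {2, 7} → ROUND(AVG(duration), 2)=309.5, COUNT(*)=2
  rap: ids {4} → ROUND(AVG(duration), 2)=302, COUNT(*)=1
  rock: ids {1} → ROUND(AVG(duration), 2)=118, COUNT(*)=1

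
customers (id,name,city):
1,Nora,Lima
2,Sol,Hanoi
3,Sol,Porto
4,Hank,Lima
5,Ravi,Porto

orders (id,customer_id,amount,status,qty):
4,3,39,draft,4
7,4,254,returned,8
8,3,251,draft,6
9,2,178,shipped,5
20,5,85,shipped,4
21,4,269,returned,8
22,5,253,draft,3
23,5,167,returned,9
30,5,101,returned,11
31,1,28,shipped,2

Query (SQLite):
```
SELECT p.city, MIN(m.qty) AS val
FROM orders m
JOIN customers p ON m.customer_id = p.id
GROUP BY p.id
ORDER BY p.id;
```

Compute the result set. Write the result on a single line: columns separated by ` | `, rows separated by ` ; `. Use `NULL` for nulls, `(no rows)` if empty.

Lima | 2 ; Hanoi | 5 ; Porto | 4 ; Lima | 8 ; Porto | 3

Join each orders row to its customers via customer_id.
Group joined rows by customers.id; compute MIN(m.qty) per group.
  1: ids {31} → MIN(m.qty)=2
  2: ids {9} → MIN(m.qty)=5
  3: ids {4, 8} → MIN(m.qty)=4
  4: ids {7, 21} → MIN(m.qty)=8
  5: ids {20, 22, 23, 30} → MIN(m.qty)=3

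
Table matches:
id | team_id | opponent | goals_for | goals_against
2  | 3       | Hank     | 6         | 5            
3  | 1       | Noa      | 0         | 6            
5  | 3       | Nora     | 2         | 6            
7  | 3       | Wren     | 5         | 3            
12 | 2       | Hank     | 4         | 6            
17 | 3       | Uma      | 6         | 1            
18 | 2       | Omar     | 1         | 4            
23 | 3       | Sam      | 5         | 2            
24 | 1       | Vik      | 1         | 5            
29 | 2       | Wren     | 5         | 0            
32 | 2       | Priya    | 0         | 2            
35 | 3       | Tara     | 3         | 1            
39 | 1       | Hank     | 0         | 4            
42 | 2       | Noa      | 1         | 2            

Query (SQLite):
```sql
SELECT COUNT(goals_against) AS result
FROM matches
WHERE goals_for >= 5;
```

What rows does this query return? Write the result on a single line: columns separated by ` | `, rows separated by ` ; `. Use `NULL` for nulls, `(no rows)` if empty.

5

Rows where goals_for >= 5 → goals_against values: [5, 3, 1, 2, 0].
COUNT(goals_against) counts non-NULL values → 5.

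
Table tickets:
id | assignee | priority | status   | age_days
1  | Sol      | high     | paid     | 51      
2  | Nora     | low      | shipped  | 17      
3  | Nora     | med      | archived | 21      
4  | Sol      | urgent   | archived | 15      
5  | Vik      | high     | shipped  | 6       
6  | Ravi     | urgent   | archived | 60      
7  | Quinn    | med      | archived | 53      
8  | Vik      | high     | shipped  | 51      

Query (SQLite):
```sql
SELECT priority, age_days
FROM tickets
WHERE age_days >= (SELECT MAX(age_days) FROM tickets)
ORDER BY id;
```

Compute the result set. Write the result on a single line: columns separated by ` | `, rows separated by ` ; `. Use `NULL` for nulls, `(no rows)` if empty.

Scalar subquery: MAX(age_days) over all tickets rows = 60.
Keep rows where age_days >= that value.

urgent | 60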